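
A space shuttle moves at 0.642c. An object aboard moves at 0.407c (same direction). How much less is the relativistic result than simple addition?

Classical: u' + v = 0.407 + 0.642 = 1.049c
Relativistic: u = (0.407 + 0.642)/(1 + 0.261294) = 1.049/1.261294 = 0.8317c
Difference: 1.049 - 0.8317 = 0.2173c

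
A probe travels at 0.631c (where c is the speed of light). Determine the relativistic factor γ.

v/c = 0.631, so (v/c)² = 0.398161
1 - (v/c)² = 0.601839
γ = 1/√(0.601839) = 1.289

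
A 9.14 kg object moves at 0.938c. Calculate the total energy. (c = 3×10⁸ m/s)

γ = 1/√(1 - 0.938²) = 2.885
mc² = 9.14 × (3×10⁸)² = 8.226×10¹⁷ J
E = γmc² = 2.885 × 8.226×10¹⁷ = 2.373×10¹⁸ J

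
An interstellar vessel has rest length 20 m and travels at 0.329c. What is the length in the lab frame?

Proper length L₀ = 20 m
γ = 1/√(1 - 0.329²) = 1.059
L = L₀/γ = 20/1.059 = 18.89 m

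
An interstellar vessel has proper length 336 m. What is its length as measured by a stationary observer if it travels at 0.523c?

Proper length L₀ = 336 m
γ = 1/√(1 - 0.523²) = 1.173
L = L₀/γ = 336/1.173 = 286.4 m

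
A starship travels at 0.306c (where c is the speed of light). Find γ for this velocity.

v/c = 0.306, so (v/c)² = 0.093636
1 - (v/c)² = 0.906364
γ = 1/√(0.906364) = 1.050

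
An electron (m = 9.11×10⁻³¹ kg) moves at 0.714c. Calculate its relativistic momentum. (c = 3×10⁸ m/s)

γ = 1/√(1 - 0.714²) = 1.428
v = 0.714 × 3×10⁸ = 2.142×10⁸ m/s
p = γmv = 1.428 × 9.11×10⁻³¹ × 2.142×10⁸ = 2.787×10⁻²² kg·m/s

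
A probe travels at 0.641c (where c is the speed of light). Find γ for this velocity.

v/c = 0.641, so (v/c)² = 0.410881
1 - (v/c)² = 0.589119
γ = 1/√(0.589119) = 1.303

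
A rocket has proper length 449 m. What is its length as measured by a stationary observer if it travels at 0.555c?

Proper length L₀ = 449 m
γ = 1/√(1 - 0.555²) = 1.202
L = L₀/γ = 449/1.202 = 373.5 m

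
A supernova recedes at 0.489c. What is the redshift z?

β = 0.489
(1+β)/(1-β) = 1.489/0.511 = 2.914
√(2.914) = 1.707
z = 1.707 - 1 = 0.7070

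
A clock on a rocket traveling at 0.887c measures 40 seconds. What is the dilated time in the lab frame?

Proper time Δt₀ = 40 seconds
γ = 1/√(1 - 0.887²) = 2.1656
Δt = γΔt₀ = 2.1656 × 40 = 86.62 seconds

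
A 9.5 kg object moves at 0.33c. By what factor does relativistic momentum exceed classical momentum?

p_rel = γmv, p_class = mv
Ratio = γ = 1/√(1 - 0.33²) = 1.059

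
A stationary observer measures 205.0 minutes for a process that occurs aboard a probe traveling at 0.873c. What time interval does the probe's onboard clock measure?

Dilated time Δt = 205.0 minutes
γ = 1/√(1 - 0.873²) = 2.0504
Δt₀ = Δt/γ = 205.0/2.0504 = 99.98 minutes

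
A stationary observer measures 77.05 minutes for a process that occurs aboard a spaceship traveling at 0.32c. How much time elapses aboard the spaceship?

Dilated time Δt = 77.05 minutes
γ = 1/√(1 - 0.32²) = 1.0555
Δt₀ = Δt/γ = 77.05/1.0555 = 73.00 minutes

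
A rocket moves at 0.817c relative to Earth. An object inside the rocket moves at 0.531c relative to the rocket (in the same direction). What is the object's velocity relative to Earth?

u = (u' + v)/(1 + u'v/c²)
Numerator: 0.531 + 0.817 = 1.348
Denominator: 1 + 0.433827 = 1.433827
u = 1.348/1.433827 = 0.9401c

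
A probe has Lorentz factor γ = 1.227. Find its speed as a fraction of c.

From γ = 1/√(1 - v²/c²):
1/γ² = 1/1.227² = 0.6642
v²/c² = 1 - 0.6642 = 0.3358
v/c = √(0.3358) = 0.5795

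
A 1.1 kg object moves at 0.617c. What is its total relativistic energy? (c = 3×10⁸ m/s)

γ = 1/√(1 - 0.617²) = 1.271
mc² = 1.1 × (3×10⁸)² = 9.900×10¹⁶ J
E = γmc² = 1.271 × 9.900×10¹⁶ = 1.258×10¹⁷ J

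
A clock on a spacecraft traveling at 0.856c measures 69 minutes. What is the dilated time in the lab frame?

Proper time Δt₀ = 69 minutes
γ = 1/√(1 - 0.856²) = 1.9343
Δt = γΔt₀ = 1.9343 × 69 = 133.5 minutes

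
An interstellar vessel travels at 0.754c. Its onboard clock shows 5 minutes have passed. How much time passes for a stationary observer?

Proper time Δt₀ = 5 minutes
γ = 1/√(1 - 0.754²) = 1.5224
Δt = γΔt₀ = 1.5224 × 5 = 7.612 minutes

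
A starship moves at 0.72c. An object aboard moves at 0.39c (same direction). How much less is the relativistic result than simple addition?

Classical: u' + v = 0.39 + 0.72 = 1.11c
Relativistic: u = (0.39 + 0.72)/(1 + 0.2808) = 1.11/1.2808 = 0.8666c
Difference: 1.11 - 0.8666 = 0.2434c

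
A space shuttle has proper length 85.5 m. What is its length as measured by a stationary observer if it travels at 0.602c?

Proper length L₀ = 85.5 m
γ = 1/√(1 - 0.602²) = 1.2524
L = L₀/γ = 85.5/1.2524 = 68.27 m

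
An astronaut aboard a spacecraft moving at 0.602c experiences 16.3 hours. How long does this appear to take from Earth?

Proper time Δt₀ = 16.3 hours
γ = 1/√(1 - 0.602²) = 1.252
Δt = γΔt₀ = 1.252 × 16.3 = 20.41 hours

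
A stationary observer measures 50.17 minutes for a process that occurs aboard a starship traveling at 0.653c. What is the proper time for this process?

Dilated time Δt = 50.17 minutes
γ = 1/√(1 - 0.653²) = 1.3204
Δt₀ = Δt/γ = 50.17/1.3204 = 38.00 minutes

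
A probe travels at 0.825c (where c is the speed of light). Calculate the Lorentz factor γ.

v/c = 0.825, so (v/c)² = 0.680625
1 - (v/c)² = 0.319375
γ = 1/√(0.319375) = 1.769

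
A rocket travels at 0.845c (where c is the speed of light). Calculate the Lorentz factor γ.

v/c = 0.845, so (v/c)² = 0.714025
1 - (v/c)² = 0.285975
γ = 1/√(0.285975) = 1.870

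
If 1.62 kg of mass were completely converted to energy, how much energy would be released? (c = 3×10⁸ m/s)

Using E = mc²:
c² = (3×10⁸)² = 9×10¹⁶ m²/s²
E = 1.62 × 9×10¹⁶ = 1.458×10¹⁷ J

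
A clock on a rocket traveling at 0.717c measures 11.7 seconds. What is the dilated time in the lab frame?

Proper time Δt₀ = 11.7 seconds
γ = 1/√(1 - 0.717²) = 1.4346
Δt = γΔt₀ = 1.4346 × 11.7 = 16.78 seconds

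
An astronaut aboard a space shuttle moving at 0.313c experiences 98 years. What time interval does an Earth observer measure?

Proper time Δt₀ = 98 years
γ = 1/√(1 - 0.313²) = 1.053
Δt = γΔt₀ = 1.053 × 98 = 103.2 years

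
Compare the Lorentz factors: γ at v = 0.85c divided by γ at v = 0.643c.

γ₁ = 1/√(1 - 0.85²) = 1.8983
γ₂ = 1/√(1 - 0.643²) = 1.3057
γ₁/γ₂ = 1.8983/1.3057 = 1.454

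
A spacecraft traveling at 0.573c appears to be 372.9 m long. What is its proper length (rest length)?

Contracted length L = 372.9 m
γ = 1/√(1 - 0.573²) = 1.2202
L₀ = γL = 1.2202 × 372.9 = 455.0 m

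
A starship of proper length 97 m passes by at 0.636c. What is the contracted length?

Proper length L₀ = 97 m
γ = 1/√(1 - 0.636²) = 1.296
L = L₀/γ = 97/1.296 = 74.85 m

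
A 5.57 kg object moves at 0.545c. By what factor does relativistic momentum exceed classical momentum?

p_rel = γmv, p_class = mv
Ratio = γ = 1/√(1 - 0.545²) = 1.193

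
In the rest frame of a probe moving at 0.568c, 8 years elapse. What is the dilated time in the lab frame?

Proper time Δt₀ = 8 years
γ = 1/√(1 - 0.568²) = 1.215
Δt = γΔt₀ = 1.215 × 8 = 9.720 years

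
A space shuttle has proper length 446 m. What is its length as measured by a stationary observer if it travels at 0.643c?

Proper length L₀ = 446 m
γ = 1/√(1 - 0.643²) = 1.3057
L = L₀/γ = 446/1.3057 = 341.6 m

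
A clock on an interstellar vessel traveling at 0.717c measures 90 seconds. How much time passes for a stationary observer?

Proper time Δt₀ = 90 seconds
γ = 1/√(1 - 0.717²) = 1.4346
Δt = γΔt₀ = 1.4346 × 90 = 129.1 seconds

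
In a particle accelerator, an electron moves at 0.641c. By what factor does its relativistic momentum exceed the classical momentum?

p_rel = γmv, p_class = mv
Ratio = γ = 1/√(1 - 0.641²)
= 1/√(0.589119) = 1.303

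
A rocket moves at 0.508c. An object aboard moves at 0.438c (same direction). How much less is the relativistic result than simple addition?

Classical: u' + v = 0.438 + 0.508 = 0.946c
Relativistic: u = (0.438 + 0.508)/(1 + 0.222504) = 0.946/1.222504 = 0.7738c
Difference: 0.946 - 0.7738 = 0.1722c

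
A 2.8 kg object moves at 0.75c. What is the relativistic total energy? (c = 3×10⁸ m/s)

γ = 1/√(1 - 0.75²) = 1.512
mc² = 2.8 × (3×10⁸)² = 2.520×10¹⁷ J
E = γmc² = 1.512 × 2.520×10¹⁷ = 3.810×10¹⁷ J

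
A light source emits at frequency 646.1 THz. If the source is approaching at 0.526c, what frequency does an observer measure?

β = v/c = 0.526
(1+β)/(1-β) = 1.526/0.474 = 3.219
Doppler factor = √(3.219) = 1.794
f_obs = 646.1 × 1.794 = 1159 THz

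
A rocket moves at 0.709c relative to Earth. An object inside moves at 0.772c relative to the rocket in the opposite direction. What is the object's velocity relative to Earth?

Object's velocity in rocket frame is u' = -0.772c
u = (u' + v)/(1 + u'v/c²) = (v - 0.772)/(1 - 0.772·v/c²)
Numerator: 0.709 - 0.772 = -0.063
Denominator: 1 - 0.547348 = 0.452652
u = -0.063/0.452652 = -0.1392c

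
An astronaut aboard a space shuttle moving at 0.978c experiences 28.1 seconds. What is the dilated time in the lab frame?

Proper time Δt₀ = 28.1 seconds
γ = 1/√(1 - 0.978²) = 4.794
Δt = γΔt₀ = 4.794 × 28.1 = 134.7 seconds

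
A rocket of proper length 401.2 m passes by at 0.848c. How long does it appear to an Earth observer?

Proper length L₀ = 401.2 m
γ = 1/√(1 - 0.848²) = 1.887
L = L₀/γ = 401.2/1.887 = 212.6 m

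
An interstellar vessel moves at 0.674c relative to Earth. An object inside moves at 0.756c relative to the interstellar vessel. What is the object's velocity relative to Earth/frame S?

u = (u' + v)/(1 + u'v/c²)
Numerator: 0.756 + 0.674 = 1.43
Denominator: 1 + 0.509544 = 1.509544
u = 1.43/1.509544 = 0.9473c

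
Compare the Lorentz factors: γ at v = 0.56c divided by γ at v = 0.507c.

γ₁ = 1/√(1 - 0.56²) = 1.2070
γ₂ = 1/√(1 - 0.507²) = 1.1602
γ₁/γ₂ = 1.2070/1.1602 = 1.040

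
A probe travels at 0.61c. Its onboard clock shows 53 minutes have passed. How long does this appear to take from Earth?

Proper time Δt₀ = 53 minutes
γ = 1/√(1 - 0.61²) = 1.262
Δt = γΔt₀ = 1.262 × 53 = 66.89 minutes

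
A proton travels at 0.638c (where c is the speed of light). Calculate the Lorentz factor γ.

v/c = 0.638, so (v/c)² = 0.407044
1 - (v/c)² = 0.592956
γ = 1/√(0.592956) = 1.299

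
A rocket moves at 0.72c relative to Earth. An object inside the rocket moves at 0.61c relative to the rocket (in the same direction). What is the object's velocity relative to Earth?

u = (u' + v)/(1 + u'v/c²)
Numerator: 0.61 + 0.72 = 1.33
Denominator: 1 + 0.4392 = 1.4392
u = 1.33/1.4392 = 0.9241c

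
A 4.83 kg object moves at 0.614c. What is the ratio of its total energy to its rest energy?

E = γmc², E₀ = mc²
E/E₀ = γ = 1/√(1 - 0.614²) = 1.267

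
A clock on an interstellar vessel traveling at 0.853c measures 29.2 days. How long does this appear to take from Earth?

Proper time Δt₀ = 29.2 days
γ = 1/√(1 - 0.853²) = 1.916
Δt = γΔt₀ = 1.916 × 29.2 = 55.95 days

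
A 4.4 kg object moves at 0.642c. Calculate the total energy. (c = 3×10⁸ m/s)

γ = 1/√(1 - 0.642²) = 1.3043
mc² = 4.4 × (3×10⁸)² = 3.960×10¹⁷ J
E = γmc² = 1.3043 × 3.960×10¹⁷ = 5.165×10¹⁷ J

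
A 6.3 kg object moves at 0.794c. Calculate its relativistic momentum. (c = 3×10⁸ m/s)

γ = 1/√(1 - 0.794²) = 1.645
v = 0.794 × 3×10⁸ = 2.382×10⁸ m/s
p = γmv = 1.645 × 6.3 × 2.382×10⁸ = 2.469×10⁹ kg·m/s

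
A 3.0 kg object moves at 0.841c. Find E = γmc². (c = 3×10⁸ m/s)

γ = 1/√(1 - 0.841²) = 1.848
mc² = 3.0 × (3×10⁸)² = 2.700×10¹⁷ J
E = γmc² = 1.848 × 2.700×10¹⁷ = 4.990×10¹⁷ J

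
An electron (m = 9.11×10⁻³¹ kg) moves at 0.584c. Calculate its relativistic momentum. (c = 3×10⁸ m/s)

γ = 1/√(1 - 0.584²) = 1.232
v = 0.584 × 3×10⁸ = 1.752×10⁸ m/s
p = γmv = 1.232 × 9.11×10⁻³¹ × 1.752×10⁸ = 1.966×10⁻²² kg·m/s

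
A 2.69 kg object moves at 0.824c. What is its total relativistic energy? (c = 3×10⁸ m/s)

γ = 1/√(1 - 0.824²) = 1.765
mc² = 2.69 × (3×10⁸)² = 2.421×10¹⁷ J
E = γmc² = 1.765 × 2.421×10¹⁷ = 4.273×10¹⁷ J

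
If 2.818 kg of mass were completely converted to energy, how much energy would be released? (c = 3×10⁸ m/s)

Using E = mc²:
c² = (3×10⁸)² = 9×10¹⁶ m²/s²
E = 2.818 × 9×10¹⁶ = 2.536×10¹⁷ J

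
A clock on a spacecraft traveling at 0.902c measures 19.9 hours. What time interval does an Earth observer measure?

Proper time Δt₀ = 19.9 hours
γ = 1/√(1 - 0.902²) = 2.316
Δt = γΔt₀ = 2.316 × 19.9 = 46.09 hours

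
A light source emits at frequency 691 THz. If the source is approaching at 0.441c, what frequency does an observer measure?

β = v/c = 0.441
(1+β)/(1-β) = 1.441/0.559 = 2.578
Doppler factor = √(2.578) = 1.6056
f_obs = 691 × 1.6056 = 1109 THz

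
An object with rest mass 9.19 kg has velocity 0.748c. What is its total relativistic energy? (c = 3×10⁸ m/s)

γ = 1/√(1 - 0.748²) = 1.507
mc² = 9.19 × (3×10⁸)² = 8.271×10¹⁷ J
E = γmc² = 1.507 × 8.271×10¹⁷ = 1.246×10¹⁸ J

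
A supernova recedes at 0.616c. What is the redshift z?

β = 0.616
(1+β)/(1-β) = 1.616/0.384 = 4.208
√(4.208) = 2.051
z = 2.051 - 1 = 1.051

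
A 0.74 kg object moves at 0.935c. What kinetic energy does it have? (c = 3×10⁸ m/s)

γ = 1/√(1 - 0.935²) = 2.820
γ - 1 = 1.820
KE = (γ-1)mc² = 1.820 × 0.74 × (3×10⁸)² = 1.212×10¹⁷ J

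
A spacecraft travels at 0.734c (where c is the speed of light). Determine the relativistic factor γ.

v/c = 0.734, so (v/c)² = 0.538756
1 - (v/c)² = 0.461244
γ = 1/√(0.461244) = 1.472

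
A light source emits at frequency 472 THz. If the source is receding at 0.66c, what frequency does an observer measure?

β = v/c = 0.66
(1-β)/(1+β) = 0.34/1.66 = 0.20482
Doppler factor = √(0.20482) = 0.4526
f_obs = 472 × 0.4526 = 213.6 THz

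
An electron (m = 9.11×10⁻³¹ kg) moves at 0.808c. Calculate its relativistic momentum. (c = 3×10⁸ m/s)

γ = 1/√(1 - 0.808²) = 1.6973
v = 0.808 × 3×10⁸ = 2.424×10⁸ m/s
p = γmv = 1.6973 × 9.11×10⁻³¹ × 2.424×10⁸ = 3.748×10⁻²² kg·m/s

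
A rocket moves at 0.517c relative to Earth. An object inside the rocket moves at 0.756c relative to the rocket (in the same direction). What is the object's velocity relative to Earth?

u = (u' + v)/(1 + u'v/c²)
Numerator: 0.756 + 0.517 = 1.273
Denominator: 1 + 0.390852 = 1.390852
u = 1.273/1.390852 = 0.9153c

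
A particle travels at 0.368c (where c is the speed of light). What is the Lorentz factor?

v/c = 0.368, so (v/c)² = 0.135424
1 - (v/c)² = 0.864576
γ = 1/√(0.864576) = 1.075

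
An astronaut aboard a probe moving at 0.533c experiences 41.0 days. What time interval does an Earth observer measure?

Proper time Δt₀ = 41.0 days
γ = 1/√(1 - 0.533²) = 1.182
Δt = γΔt₀ = 1.182 × 41.0 = 48.46 days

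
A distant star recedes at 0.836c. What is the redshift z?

β = 0.836
(1+β)/(1-β) = 1.836/0.164 = 11.195
√(11.195) = 3.346
z = 3.346 - 1 = 2.346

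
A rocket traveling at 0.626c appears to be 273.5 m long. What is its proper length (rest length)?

Contracted length L = 273.5 m
γ = 1/√(1 - 0.626²) = 1.2823
L₀ = γL = 1.2823 × 273.5 = 350.7 m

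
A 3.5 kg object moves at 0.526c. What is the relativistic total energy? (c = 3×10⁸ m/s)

γ = 1/√(1 - 0.526²) = 1.176
mc² = 3.5 × (3×10⁸)² = 3.150×10¹⁷ J
E = γmc² = 1.176 × 3.150×10¹⁷ = 3.704×10¹⁷ J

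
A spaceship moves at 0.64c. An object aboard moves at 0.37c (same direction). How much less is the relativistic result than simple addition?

Classical: u' + v = 0.37 + 0.64 = 1.01c
Relativistic: u = (0.37 + 0.64)/(1 + 0.2368) = 1.01/1.2368 = 0.8166c
Difference: 1.01 - 0.8166 = 0.1934c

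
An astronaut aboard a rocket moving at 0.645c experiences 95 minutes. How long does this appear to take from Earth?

Proper time Δt₀ = 95 minutes
γ = 1/√(1 - 0.645²) = 1.3086
Δt = γΔt₀ = 1.3086 × 95 = 124.3 minutes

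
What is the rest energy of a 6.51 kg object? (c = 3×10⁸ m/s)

c² = (3×10⁸)² = 9.000×10¹⁶ m²/s²
E₀ = mc² = 6.51 × 9.000×10¹⁶ = 5.859×10¹⁷ J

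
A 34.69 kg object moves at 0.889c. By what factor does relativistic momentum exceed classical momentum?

p_rel = γmv, p_class = mv
Ratio = γ = 1/√(1 - 0.889²) = 2.184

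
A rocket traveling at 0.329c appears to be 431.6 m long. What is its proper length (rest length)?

Contracted length L = 431.6 m
γ = 1/√(1 - 0.329²) = 1.05895
L₀ = γL = 1.05895 × 431.6 = 457.0 m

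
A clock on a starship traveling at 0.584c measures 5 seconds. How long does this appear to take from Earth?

Proper time Δt₀ = 5 seconds
γ = 1/√(1 - 0.584²) = 1.232
Δt = γΔt₀ = 1.232 × 5 = 6.160 seconds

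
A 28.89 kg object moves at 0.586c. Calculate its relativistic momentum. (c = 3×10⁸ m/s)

γ = 1/√(1 - 0.586²) = 1.2341
v = 0.586 × 3×10⁸ = 1.758×10⁸ m/s
p = γmv = 1.2341 × 28.89 × 1.758×10⁸ = 6.268×10⁹ kg·m/s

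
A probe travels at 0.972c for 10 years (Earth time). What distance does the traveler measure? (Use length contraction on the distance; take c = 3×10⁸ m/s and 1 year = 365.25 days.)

Earth distance: d = v × t = 0.972c × 10 yr = 9.202×10¹⁶ m
γ = 4.256
d' = d/γ = 9.202×10¹⁶/4.256 = 2.162×10¹⁶ m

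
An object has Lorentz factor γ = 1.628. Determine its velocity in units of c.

From γ = 1/√(1 - v²/c²):
1/γ² = 1/1.628² = 0.3773
v²/c² = 1 - 0.3773 = 0.6227
v/c = √(0.6227) = 0.7891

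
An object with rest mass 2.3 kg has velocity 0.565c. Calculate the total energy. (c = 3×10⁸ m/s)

γ = 1/√(1 - 0.565²) = 1.212
mc² = 2.3 × (3×10⁸)² = 2.070×10¹⁷ J
E = γmc² = 1.212 × 2.070×10¹⁷ = 2.509×10¹⁷ J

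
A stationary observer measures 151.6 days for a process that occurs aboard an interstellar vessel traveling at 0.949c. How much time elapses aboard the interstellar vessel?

Dilated time Δt = 151.6 days
γ = 1/√(1 - 0.949²) = 3.1718
Δt₀ = Δt/γ = 151.6/3.1718 = 47.80 days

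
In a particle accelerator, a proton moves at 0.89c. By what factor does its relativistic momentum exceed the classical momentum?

p_rel = γmv, p_class = mv
Ratio = γ = 1/√(1 - 0.89²)
= 1/√(0.2079) = 2.193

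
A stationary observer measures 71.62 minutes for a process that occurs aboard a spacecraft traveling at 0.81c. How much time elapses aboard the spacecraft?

Dilated time Δt = 71.62 minutes
γ = 1/√(1 - 0.81²) = 1.7052
Δt₀ = Δt/γ = 71.62/1.7052 = 42.00 minutes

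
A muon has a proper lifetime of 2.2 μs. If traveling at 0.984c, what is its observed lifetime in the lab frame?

Proper lifetime τ₀ = 2.2 μs
γ = 1/√(1 - 0.984²) = 5.613
τ = γτ₀ = 5.613 × 2.2 μs = 12.35 μs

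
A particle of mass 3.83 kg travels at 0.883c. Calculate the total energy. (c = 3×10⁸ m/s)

γ = 1/√(1 - 0.883²) = 2.1305
mc² = 3.83 × (3×10⁸)² = 3.447×10¹⁷ J
E = γmc² = 2.1305 × 3.447×10¹⁷ = 7.344×10¹⁷ J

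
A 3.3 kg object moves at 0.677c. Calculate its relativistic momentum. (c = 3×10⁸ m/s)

γ = 1/√(1 - 0.677²) = 1.35873
v = 0.677 × 3×10⁸ = 2.031×10⁸ m/s
p = γmv = 1.35873 × 3.3 × 2.031×10⁸ = 9.107×10⁸ kg·m/s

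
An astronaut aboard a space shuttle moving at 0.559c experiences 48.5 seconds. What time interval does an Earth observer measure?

Proper time Δt₀ = 48.5 seconds
γ = 1/√(1 - 0.559²) = 1.206
Δt = γΔt₀ = 1.206 × 48.5 = 58.49 seconds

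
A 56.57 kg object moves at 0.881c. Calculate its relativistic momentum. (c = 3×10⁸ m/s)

γ = 1/√(1 - 0.881²) = 2.1136
v = 0.881 × 3×10⁸ = 2.643×10⁸ m/s
p = γmv = 2.1136 × 56.57 × 2.643×10⁸ = 3.160×10¹⁰ kg·m/s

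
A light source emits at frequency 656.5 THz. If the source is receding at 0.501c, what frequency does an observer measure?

β = v/c = 0.501
(1-β)/(1+β) = 0.499/1.501 = 0.33245
Doppler factor = √(0.33245) = 0.5766
f_obs = 656.5 × 0.5766 = 378.5 THz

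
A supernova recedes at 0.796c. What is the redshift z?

β = 0.796
(1+β)/(1-β) = 1.796/0.204 = 8.804
√(8.804) = 2.967
z = 2.967 - 1 = 1.967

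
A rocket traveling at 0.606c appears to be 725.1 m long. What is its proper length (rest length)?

Contracted length L = 725.1 m
γ = 1/√(1 - 0.606²) = 1.257
L₀ = γL = 1.257 × 725.1 = 911.5 m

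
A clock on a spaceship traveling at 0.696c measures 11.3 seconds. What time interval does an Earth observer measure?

Proper time Δt₀ = 11.3 seconds
γ = 1/√(1 - 0.696²) = 1.393
Δt = γΔt₀ = 1.393 × 11.3 = 15.74 seconds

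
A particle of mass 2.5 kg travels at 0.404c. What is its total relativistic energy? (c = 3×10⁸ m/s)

γ = 1/√(1 - 0.404²) = 1.0932
mc² = 2.5 × (3×10⁸)² = 2.250×10¹⁷ J
E = γmc² = 1.0932 × 2.250×10¹⁷ = 2.460×10¹⁷ J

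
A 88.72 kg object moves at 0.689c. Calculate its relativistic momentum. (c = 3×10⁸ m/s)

γ = 1/√(1 - 0.689²) = 1.3798
v = 0.689 × 3×10⁸ = 2.067×10⁸ m/s
p = γmv = 1.3798 × 88.72 × 2.067×10⁸ = 2.530×10¹⁰ kg·m/s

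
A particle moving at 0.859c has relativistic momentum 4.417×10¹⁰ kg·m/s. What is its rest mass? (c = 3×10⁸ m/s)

γ = 1/√(1 - 0.859²) = 1.9532
v = 0.859 × 3×10⁸ = 2.577×10⁸ m/s
m = p/(γv) = 4.417×10¹⁰/(1.9532 × 2.577×10⁸) = 87.75 kg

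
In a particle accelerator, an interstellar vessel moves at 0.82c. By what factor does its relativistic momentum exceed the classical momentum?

p_rel = γmv, p_class = mv
Ratio = γ = 1/√(1 - 0.82²)
= 1/√(0.3276) = 1.747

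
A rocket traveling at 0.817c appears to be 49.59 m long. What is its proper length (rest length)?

Contracted length L = 49.59 m
γ = 1/√(1 - 0.817²) = 1.7342
L₀ = γL = 1.7342 × 49.59 = 86.00 m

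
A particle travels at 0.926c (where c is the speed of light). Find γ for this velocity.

v/c = 0.926, so (v/c)² = 0.857476
1 - (v/c)² = 0.142524
γ = 1/√(0.142524) = 2.649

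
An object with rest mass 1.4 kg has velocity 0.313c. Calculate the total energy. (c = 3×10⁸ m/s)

γ = 1/√(1 - 0.313²) = 1.053
mc² = 1.4 × (3×10⁸)² = 1.260×10¹⁷ J
E = γmc² = 1.053 × 1.260×10¹⁷ = 1.327×10¹⁷ J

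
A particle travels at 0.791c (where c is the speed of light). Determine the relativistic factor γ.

v/c = 0.791, so (v/c)² = 0.625681
1 - (v/c)² = 0.374319
γ = 1/√(0.374319) = 1.634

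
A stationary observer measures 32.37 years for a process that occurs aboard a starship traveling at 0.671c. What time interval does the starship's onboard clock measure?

Dilated time Δt = 32.37 years
γ = 1/√(1 - 0.671²) = 1.349
Δt₀ = Δt/γ = 32.37/1.349 = 24.00 years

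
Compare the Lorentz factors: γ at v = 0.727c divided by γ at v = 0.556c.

γ₁ = 1/√(1 - 0.727²) = 1.4564
γ₂ = 1/√(1 - 0.556²) = 1.2031
γ₁/γ₂ = 1.4564/1.2031 = 1.211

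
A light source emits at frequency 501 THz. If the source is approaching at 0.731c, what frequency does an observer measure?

β = v/c = 0.731
(1+β)/(1-β) = 1.731/0.269 = 6.435
Doppler factor = √(6.435) = 2.537
f_obs = 501 × 2.537 = 1271 THz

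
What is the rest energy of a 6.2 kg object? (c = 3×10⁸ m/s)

c² = (3×10⁸)² = 9.000×10¹⁶ m²/s²
E₀ = mc² = 6.2 × 9.000×10¹⁶ = 5.580×10¹⁷ J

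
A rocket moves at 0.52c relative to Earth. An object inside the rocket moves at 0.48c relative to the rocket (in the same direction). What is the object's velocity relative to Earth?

u = (u' + v)/(1 + u'v/c²)
Numerator: 0.48 + 0.52 = 1
Denominator: 1 + 0.2496 = 1.2496
u = 1/1.2496 = 0.8003c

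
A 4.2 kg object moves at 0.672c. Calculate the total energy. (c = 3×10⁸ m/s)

γ = 1/√(1 - 0.672²) = 1.3503
mc² = 4.2 × (3×10⁸)² = 3.780×10¹⁷ J
E = γmc² = 1.3503 × 3.780×10¹⁷ = 5.104×10¹⁷ J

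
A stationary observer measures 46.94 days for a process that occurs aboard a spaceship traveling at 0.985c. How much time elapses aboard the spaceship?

Dilated time Δt = 46.94 days
γ = 1/√(1 - 0.985²) = 5.795
Δt₀ = Δt/γ = 46.94/5.795 = 8.100 days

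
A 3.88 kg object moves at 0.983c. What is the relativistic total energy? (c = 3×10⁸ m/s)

γ = 1/√(1 - 0.983²) = 5.446
mc² = 3.88 × (3×10⁸)² = 3.492×10¹⁷ J
E = γmc² = 5.446 × 3.492×10¹⁷ = 1.902×10¹⁸ J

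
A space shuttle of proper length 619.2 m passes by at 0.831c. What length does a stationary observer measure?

Proper length L₀ = 619.2 m
γ = 1/√(1 - 0.831²) = 1.798
L = L₀/γ = 619.2/1.798 = 344.4 m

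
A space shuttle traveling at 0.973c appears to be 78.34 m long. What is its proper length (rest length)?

Contracted length L = 78.34 m
γ = 1/√(1 - 0.973²) = 4.333
L₀ = γL = 4.333 × 78.34 = 339.4 m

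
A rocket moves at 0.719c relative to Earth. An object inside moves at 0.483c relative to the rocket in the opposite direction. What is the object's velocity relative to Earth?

Object's velocity in rocket frame is u' = -0.483c
u = (u' + v)/(1 + u'v/c²) = (v - 0.483)/(1 - 0.483·v/c²)
Numerator: 0.719 - 0.483 = 0.236
Denominator: 1 - 0.347277 = 0.652723
u = 0.236/0.652723 = 0.3616c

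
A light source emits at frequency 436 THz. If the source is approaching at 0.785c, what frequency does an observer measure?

β = v/c = 0.785
(1+β)/(1-β) = 1.785/0.215 = 8.302
Doppler factor = √(8.302) = 2.881
f_obs = 436 × 2.881 = 1256 THz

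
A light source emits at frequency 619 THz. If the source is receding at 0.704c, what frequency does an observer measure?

β = v/c = 0.704
(1-β)/(1+β) = 0.296/1.704 = 0.1737
Doppler factor = √(0.1737) = 0.4168
f_obs = 619 × 0.4168 = 258.0 THz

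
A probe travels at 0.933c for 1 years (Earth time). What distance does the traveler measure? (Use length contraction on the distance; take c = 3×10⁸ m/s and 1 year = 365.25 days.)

Earth distance: d = v × t = 0.933c × 1 yr = 8.8330×10¹⁵ m
γ = 2.7787
d' = d/γ = 8.8330×10¹⁵/2.7787 = 3.179×10¹⁵ m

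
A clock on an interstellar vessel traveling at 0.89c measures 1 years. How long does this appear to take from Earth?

Proper time Δt₀ = 1 years
γ = 1/√(1 - 0.89²) = 2.193
Δt = γΔt₀ = 2.193 × 1 = 2.193 years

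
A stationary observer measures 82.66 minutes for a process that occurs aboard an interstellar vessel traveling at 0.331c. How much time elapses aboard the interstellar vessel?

Dilated time Δt = 82.66 minutes
γ = 1/√(1 - 0.331²) = 1.0597
Δt₀ = Δt/γ = 82.66/1.0597 = 78.00 minutes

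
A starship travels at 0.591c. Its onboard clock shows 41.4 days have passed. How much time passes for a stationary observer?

Proper time Δt₀ = 41.4 days
γ = 1/√(1 - 0.591²) = 1.2397
Δt = γΔt₀ = 1.2397 × 41.4 = 51.32 days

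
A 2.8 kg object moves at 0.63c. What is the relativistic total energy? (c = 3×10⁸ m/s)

γ = 1/√(1 - 0.63²) = 1.2877
mc² = 2.8 × (3×10⁸)² = 2.520×10¹⁷ J
E = γmc² = 1.2877 × 2.520×10¹⁷ = 3.245×10¹⁷ J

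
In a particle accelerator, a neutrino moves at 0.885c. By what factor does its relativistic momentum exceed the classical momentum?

p_rel = γmv, p_class = mv
Ratio = γ = 1/√(1 - 0.885²)
= 1/√(0.216775) = 2.148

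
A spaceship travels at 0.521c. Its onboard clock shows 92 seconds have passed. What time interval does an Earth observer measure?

Proper time Δt₀ = 92 seconds
γ = 1/√(1 - 0.521²) = 1.172
Δt = γΔt₀ = 1.172 × 92 = 107.8 seconds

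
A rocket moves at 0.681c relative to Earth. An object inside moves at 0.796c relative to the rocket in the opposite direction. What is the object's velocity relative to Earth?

Object's velocity in rocket frame is u' = -0.796c
u = (u' + v)/(1 + u'v/c²) = (v - 0.796)/(1 - 0.796·v/c²)
Numerator: 0.681 - 0.796 = -0.115
Denominator: 1 - 0.542076 = 0.457924
u = -0.115/0.457924 = -0.2511c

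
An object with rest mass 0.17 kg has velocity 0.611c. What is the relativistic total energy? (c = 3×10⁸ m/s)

γ = 1/√(1 - 0.611²) = 1.2632
mc² = 0.17 × (3×10⁸)² = 1.530×10¹⁶ J
E = γmc² = 1.2632 × 1.530×10¹⁶ = 1.933×10¹⁶ J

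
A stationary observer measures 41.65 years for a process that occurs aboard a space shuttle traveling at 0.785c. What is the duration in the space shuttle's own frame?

Dilated time Δt = 41.65 years
γ = 1/√(1 - 0.785²) = 1.6142
Δt₀ = Δt/γ = 41.65/1.6142 = 25.80 years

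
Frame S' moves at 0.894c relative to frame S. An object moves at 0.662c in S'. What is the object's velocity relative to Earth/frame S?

u = (u' + v)/(1 + u'v/c²)
Numerator: 0.662 + 0.894 = 1.556
Denominator: 1 + 0.591828 = 1.591828
u = 1.556/1.591828 = 0.9775c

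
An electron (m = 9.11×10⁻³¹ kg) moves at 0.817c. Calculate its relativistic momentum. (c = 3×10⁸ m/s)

γ = 1/√(1 - 0.817²) = 1.734
v = 0.817 × 3×10⁸ = 2.451×10⁸ m/s
p = γmv = 1.734 × 9.11×10⁻³¹ × 2.451×10⁸ = 3.872×10⁻²² kg·m/s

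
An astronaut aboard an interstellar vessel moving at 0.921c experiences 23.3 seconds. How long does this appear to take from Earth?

Proper time Δt₀ = 23.3 seconds
γ = 1/√(1 - 0.921²) = 2.567
Δt = γΔt₀ = 2.567 × 23.3 = 59.81 seconds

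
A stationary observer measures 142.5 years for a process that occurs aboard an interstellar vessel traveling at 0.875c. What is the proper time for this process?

Dilated time Δt = 142.5 years
γ = 1/√(1 - 0.875²) = 2.0656
Δt₀ = Δt/γ = 142.5/2.0656 = 68.99 years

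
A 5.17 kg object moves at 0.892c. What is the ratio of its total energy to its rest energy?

E = γmc², E₀ = mc²
E/E₀ = γ = 1/√(1 - 0.892²) = 2.212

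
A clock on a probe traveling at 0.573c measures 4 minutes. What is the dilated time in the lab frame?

Proper time Δt₀ = 4 minutes
γ = 1/√(1 - 0.573²) = 1.2202
Δt = γΔt₀ = 1.2202 × 4 = 4.881 minutes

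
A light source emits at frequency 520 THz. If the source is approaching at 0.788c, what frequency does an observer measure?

β = v/c = 0.788
(1+β)/(1-β) = 1.788/0.212 = 8.434
Doppler factor = √(8.434) = 2.904
f_obs = 520 × 2.904 = 1510 THz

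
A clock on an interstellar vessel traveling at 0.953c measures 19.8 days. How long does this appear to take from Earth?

Proper time Δt₀ = 19.8 days
γ = 1/√(1 - 0.953²) = 3.3007
Δt = γΔt₀ = 3.3007 × 19.8 = 65.35 days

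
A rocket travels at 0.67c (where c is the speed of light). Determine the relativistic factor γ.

v/c = 0.67, so (v/c)² = 0.4489
1 - (v/c)² = 0.5511
γ = 1/√(0.5511) = 1.347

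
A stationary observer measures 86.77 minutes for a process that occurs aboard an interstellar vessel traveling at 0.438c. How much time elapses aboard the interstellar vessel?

Dilated time Δt = 86.77 minutes
γ = 1/√(1 - 0.438²) = 1.1124
Δt₀ = Δt/γ = 86.77/1.1124 = 78.00 minutes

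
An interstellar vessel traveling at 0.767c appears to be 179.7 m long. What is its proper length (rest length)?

Contracted length L = 179.7 m
γ = 1/√(1 - 0.767²) = 1.5585
L₀ = γL = 1.5585 × 179.7 = 280.1 m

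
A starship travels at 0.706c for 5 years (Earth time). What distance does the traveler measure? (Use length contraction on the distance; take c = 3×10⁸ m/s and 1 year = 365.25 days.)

Earth distance: d = v × t = 0.706c × 5 yr = 3.342×10¹⁶ m
γ = 1.412
d' = d/γ = 3.342×10¹⁶/1.412 = 2.367×10¹⁶ m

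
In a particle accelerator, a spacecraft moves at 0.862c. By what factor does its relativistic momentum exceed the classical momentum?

p_rel = γmv, p_class = mv
Ratio = γ = 1/√(1 - 0.862²)
= 1/√(0.256956) = 1.973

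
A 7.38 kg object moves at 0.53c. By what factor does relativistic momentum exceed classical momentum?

p_rel = γmv, p_class = mv
Ratio = γ = 1/√(1 - 0.53²) = 1.179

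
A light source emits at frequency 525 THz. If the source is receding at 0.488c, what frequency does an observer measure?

β = v/c = 0.488
(1-β)/(1+β) = 0.512/1.488 = 0.3441
Doppler factor = √(0.3441) = 0.5866
f_obs = 525 × 0.5866 = 308.0 THz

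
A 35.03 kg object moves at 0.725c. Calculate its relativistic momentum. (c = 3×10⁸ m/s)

γ = 1/√(1 - 0.725²) = 1.452
v = 0.725 × 3×10⁸ = 2.175×10⁸ m/s
p = γmv = 1.452 × 35.03 × 2.175×10⁸ = 1.106×10¹⁰ kg·m/s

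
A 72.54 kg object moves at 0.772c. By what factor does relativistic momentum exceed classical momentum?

p_rel = γmv, p_class = mv
Ratio = γ = 1/√(1 - 0.772²) = 1.573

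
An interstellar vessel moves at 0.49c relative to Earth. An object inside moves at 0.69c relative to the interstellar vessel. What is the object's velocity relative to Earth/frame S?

u = (u' + v)/(1 + u'v/c²)
Numerator: 0.69 + 0.49 = 1.18
Denominator: 1 + 0.3381 = 1.3381
u = 1.18/1.3381 = 0.8818c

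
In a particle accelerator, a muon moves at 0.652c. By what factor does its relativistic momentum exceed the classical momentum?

p_rel = γmv, p_class = mv
Ratio = γ = 1/√(1 - 0.652²)
= 1/√(0.574896) = 1.319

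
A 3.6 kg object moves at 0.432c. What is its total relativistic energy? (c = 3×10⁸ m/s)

γ = 1/√(1 - 0.432²) = 1.109
mc² = 3.6 × (3×10⁸)² = 3.240×10¹⁷ J
E = γmc² = 1.109 × 3.240×10¹⁷ = 3.593×10¹⁷ J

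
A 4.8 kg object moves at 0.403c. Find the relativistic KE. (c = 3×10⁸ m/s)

γ = 1/√(1 - 0.403²) = 1.09266
γ - 1 = 0.09266
KE = (γ-1)mc² = 0.09266 × 4.8 × (3×10⁸)² = 4.003×10¹⁶ J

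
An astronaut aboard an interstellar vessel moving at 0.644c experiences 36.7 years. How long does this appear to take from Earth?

Proper time Δt₀ = 36.7 years
γ = 1/√(1 - 0.644²) = 1.307
Δt = γΔt₀ = 1.307 × 36.7 = 47.97 years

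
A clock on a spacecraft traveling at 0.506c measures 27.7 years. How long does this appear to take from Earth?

Proper time Δt₀ = 27.7 years
γ = 1/√(1 - 0.506²) = 1.15938
Δt = γΔt₀ = 1.15938 × 27.7 = 32.11 years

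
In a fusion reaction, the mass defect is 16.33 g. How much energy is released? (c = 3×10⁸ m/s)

Convert mass defect: Δm = 16.33 g = 0.01633 kg
E = Δm·c² = 0.01633 × (3×10⁸)²
= 0.01633 × 9×10¹⁶ = 1.470×10¹⁵ J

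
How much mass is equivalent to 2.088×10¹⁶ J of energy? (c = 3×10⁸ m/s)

From E = mc², we get m = E/c²
c² = (3×10⁸)² = 9×10¹⁶ m²/s²
m = 2.088×10¹⁶ / 9×10¹⁶ = 0.2320 kg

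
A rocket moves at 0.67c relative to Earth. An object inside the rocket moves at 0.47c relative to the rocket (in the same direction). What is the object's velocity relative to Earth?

u = (u' + v)/(1 + u'v/c²)
Numerator: 0.47 + 0.67 = 1.14
Denominator: 1 + 0.3149 = 1.3149
u = 1.14/1.3149 = 0.8670c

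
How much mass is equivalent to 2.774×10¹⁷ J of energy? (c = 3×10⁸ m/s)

From E = mc², we get m = E/c²
c² = (3×10⁸)² = 9×10¹⁶ m²/s²
m = 2.774×10¹⁷ / 9×10¹⁶ = 3.082 kg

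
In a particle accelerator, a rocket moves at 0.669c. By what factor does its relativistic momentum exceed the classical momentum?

p_rel = γmv, p_class = mv
Ratio = γ = 1/√(1 - 0.669²)
= 1/√(0.552439) = 1.345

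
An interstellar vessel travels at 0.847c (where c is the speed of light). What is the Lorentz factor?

v/c = 0.847, so (v/c)² = 0.717409
1 - (v/c)² = 0.282591
γ = 1/√(0.282591) = 1.881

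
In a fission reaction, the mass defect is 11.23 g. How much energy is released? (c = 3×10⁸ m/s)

Convert mass defect: Δm = 11.23 g = 0.01123 kg
E = Δm·c² = 0.01123 × (3×10⁸)²
= 0.01123 × 9×10¹⁶ = 1.011×10¹⁵ J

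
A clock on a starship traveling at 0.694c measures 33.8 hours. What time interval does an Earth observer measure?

Proper time Δt₀ = 33.8 hours
γ = 1/√(1 - 0.694²) = 1.389
Δt = γΔt₀ = 1.389 × 33.8 = 46.95 hours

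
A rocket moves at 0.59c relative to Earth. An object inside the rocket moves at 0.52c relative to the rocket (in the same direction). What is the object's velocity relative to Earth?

u = (u' + v)/(1 + u'v/c²)
Numerator: 0.52 + 0.59 = 1.11
Denominator: 1 + 0.3068 = 1.3068
u = 1.11/1.3068 = 0.8494c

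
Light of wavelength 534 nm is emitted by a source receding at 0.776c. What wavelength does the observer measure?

β = 0.776
Wavelength Doppler factor = √(1.776/0.224) = √(7.929) = 2.816
λ_obs = 534 × 2.816 = 1504 nm (redshift)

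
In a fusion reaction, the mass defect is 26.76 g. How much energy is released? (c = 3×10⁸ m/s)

Convert mass defect: Δm = 26.76 g = 0.02676 kg
E = Δm·c² = 0.02676 × (3×10⁸)²
= 0.02676 × 9×10¹⁶ = 2.408×10¹⁵ J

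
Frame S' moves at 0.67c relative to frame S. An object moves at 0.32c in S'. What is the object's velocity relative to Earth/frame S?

u = (u' + v)/(1 + u'v/c²)
Numerator: 0.32 + 0.67 = 0.99
Denominator: 1 + 0.2144 = 1.2144
u = 0.99/1.2144 = 0.8152c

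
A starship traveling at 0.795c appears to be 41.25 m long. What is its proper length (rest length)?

Contracted length L = 41.25 m
γ = 1/√(1 - 0.795²) = 1.6485
L₀ = γL = 1.6485 × 41.25 = 68.00 m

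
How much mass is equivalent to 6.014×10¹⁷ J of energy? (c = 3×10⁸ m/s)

From E = mc², we get m = E/c²
c² = (3×10⁸)² = 9×10¹⁶ m²/s²
m = 6.014×10¹⁷ / 9×10¹⁶ = 6.682 kg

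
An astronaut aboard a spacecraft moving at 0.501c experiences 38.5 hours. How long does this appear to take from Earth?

Proper time Δt₀ = 38.5 hours
γ = 1/√(1 - 0.501²) = 1.1555
Δt = γΔt₀ = 1.1555 × 38.5 = 44.49 hours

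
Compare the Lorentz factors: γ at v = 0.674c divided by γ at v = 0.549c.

γ₁ = 1/√(1 - 0.674²) = 1.3537
γ₂ = 1/√(1 - 0.549²) = 1.1964
γ₁/γ₂ = 1.3537/1.1964 = 1.131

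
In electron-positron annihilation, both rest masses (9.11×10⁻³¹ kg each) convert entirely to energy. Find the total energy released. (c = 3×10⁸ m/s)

Both particles have the same rest mass, so total mass = 2m
E = 2m·c² = 2 × 9.11×10⁻³¹ × (3×10⁸)²
= 2 × 9.11×10⁻³¹ × 9×10¹⁶
= 1.640×10⁻¹³ J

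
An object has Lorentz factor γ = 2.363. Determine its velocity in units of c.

From γ = 1/√(1 - v²/c²):
1/γ² = 1/2.363² = 0.1791
v²/c² = 1 - 0.1791 = 0.8209
v/c = √(0.8209) = 0.9060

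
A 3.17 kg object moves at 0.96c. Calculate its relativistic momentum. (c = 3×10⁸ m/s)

γ = 1/√(1 - 0.96²) = 3.5714
v = 0.96 × 3×10⁸ = 2.880×10⁸ m/s
p = γmv = 3.5714 × 3.17 × 2.880×10⁸ = 3.261×10⁹ kg·m/s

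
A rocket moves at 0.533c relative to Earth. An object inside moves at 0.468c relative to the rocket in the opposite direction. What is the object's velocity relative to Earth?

Object's velocity in rocket frame is u' = -0.468c
u = (u' + v)/(1 + u'v/c²) = (v - 0.468)/(1 - 0.468·v/c²)
Numerator: 0.533 - 0.468 = 0.065
Denominator: 1 - 0.249444 = 0.750556
u = 0.065/0.750556 = 0.08660c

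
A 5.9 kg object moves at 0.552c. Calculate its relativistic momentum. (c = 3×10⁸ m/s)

γ = 1/√(1 - 0.552²) = 1.1993
v = 0.552 × 3×10⁸ = 1.656×10⁸ m/s
p = γmv = 1.1993 × 5.9 × 1.656×10⁸ = 1.172×10⁹ kg·m/s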